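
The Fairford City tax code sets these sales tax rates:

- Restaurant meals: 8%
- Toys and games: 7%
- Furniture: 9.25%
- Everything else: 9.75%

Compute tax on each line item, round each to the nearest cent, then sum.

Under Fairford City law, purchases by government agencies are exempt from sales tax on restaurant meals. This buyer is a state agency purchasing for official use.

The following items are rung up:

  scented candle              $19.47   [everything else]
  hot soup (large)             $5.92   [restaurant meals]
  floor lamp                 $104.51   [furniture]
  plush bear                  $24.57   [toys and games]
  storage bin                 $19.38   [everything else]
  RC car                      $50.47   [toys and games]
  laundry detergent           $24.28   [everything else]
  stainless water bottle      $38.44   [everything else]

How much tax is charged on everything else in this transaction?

Scented candle $19.47: everything else → 9.75% → $1.90
Storage bin $19.38: everything else → 9.75% → $1.89
Laundry detergent $24.28: everything else → 9.75% → $2.37
Stainless water bottle $38.44: everything else → 9.75% → $3.75
Tax on everything else = $1.90 + $1.89 + $2.37 + $3.75 = $9.91

$9.91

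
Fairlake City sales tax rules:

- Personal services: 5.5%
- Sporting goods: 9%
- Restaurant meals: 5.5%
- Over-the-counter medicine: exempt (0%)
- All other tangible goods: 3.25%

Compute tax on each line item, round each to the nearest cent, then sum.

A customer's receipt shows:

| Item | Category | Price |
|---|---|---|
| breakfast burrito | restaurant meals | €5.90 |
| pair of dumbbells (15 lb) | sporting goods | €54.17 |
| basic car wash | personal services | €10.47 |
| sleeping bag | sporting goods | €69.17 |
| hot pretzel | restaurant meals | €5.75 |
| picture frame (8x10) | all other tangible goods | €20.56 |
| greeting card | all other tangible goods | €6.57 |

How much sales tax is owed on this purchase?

Breakfast burrito €5.90: restaurant meals → 5.5% → €0.32
Pair of dumbbells (15 lb) €54.17: sporting goods → 9% → €4.88
Basic car wash €10.47: personal services → 5.5% → €0.58
Sleeping bag €69.17: sporting goods → 9% → €6.23
Hot pretzel €5.75: restaurant meals → 5.5% → €0.32
Picture frame (8x10) €20.56: all other tangible goods → 3.25% → €0.67
Greeting card €6.57: all other tangible goods → 3.25% → €0.21
Total tax = €0.32 + €4.88 + €0.58 + €6.23 + €0.32 + €0.67 + €0.21 = €13.21

€13.21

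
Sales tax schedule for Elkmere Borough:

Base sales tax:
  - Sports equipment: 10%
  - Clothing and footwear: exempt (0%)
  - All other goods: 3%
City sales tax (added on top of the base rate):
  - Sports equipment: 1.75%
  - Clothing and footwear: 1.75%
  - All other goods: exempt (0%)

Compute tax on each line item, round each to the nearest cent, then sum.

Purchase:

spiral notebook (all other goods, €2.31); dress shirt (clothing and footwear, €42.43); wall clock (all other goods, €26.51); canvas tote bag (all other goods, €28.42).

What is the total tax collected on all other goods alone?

€1.72

Spiral notebook €2.31: all other goods → 3% + 0% city = 3% → €0.07
Wall clock €26.51: all other goods → 3% + 0% city = 3% → €0.80
Canvas tote bag €28.42: all other goods → 3% + 0% city = 3% → €0.85
Tax on all other goods = €0.07 + €0.80 + €0.85 = €1.72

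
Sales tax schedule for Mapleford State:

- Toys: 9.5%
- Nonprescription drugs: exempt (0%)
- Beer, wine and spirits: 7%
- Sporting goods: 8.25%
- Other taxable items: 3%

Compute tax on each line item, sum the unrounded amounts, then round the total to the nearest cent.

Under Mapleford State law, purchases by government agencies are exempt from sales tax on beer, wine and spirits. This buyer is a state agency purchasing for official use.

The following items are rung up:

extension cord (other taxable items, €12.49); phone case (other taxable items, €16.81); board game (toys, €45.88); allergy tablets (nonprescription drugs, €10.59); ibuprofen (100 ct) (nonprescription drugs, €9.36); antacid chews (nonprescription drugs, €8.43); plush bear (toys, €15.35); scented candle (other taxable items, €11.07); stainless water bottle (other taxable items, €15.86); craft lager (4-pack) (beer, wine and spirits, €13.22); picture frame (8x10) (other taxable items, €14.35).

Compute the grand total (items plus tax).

€181.34

Extension cord €12.49: other taxable items → 3% → €0.3747
Phone case €16.81: other taxable items → 3% → €0.5043
Board game €45.88: toys → 9.5% → €4.3586
Allergy tablets €10.59: nonprescription drugs → 0% → €0.00
Ibuprofen (100 ct) €9.36: nonprescription drugs → 0% → €0.00
Antacid chews €8.43: nonprescription drugs → 0% → €0.00
Plush bear €15.35: toys → 9.5% → €1.45825
Scented candle €11.07: other taxable items → 3% → €0.3321
Stainless water bottle €15.86: other taxable items → 3% → €0.4758
Craft lager (4-pack) €13.22: beer, wine and spirits, buyer-exempt → 0% → €0.00
Picture frame (8x10) €14.35: other taxable items → 3% → €0.4305
Subtotal = €173.41; unrounded tax = €7.93425 → €7.93; total due = €181.34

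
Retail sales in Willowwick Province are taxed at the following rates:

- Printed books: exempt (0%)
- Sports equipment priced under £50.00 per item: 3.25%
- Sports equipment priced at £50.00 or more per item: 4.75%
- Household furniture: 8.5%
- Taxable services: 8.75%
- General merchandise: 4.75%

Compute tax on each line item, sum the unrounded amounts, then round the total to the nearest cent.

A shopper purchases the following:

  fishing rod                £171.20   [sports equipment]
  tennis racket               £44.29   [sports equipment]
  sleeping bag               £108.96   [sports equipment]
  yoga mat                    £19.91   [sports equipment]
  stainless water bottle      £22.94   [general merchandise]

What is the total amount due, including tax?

Fishing rod £171.20: sports equipment, £50.00 or more → 4.75% → £8.132
Tennis racket £44.29: sports equipment, under £50.00 → 3.25% → £1.439425
Sleeping bag £108.96: sports equipment, £50.00 or more → 4.75% → £5.1756
Yoga mat £19.91: sports equipment, under £50.00 → 3.25% → £0.647075
Stainless water bottle £22.94: general merchandise → 4.75% → £1.08965
Subtotal = £367.30; unrounded tax = £16.48375 → £16.48; total due = £383.78

£383.78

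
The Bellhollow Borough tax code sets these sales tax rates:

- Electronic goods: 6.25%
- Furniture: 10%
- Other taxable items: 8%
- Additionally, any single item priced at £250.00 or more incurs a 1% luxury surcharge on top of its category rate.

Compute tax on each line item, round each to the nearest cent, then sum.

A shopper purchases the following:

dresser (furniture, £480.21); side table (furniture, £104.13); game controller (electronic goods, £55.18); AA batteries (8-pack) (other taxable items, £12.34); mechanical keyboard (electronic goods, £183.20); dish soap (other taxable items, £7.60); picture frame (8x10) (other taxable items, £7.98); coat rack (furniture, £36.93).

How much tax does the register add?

£84.06

Dresser £480.21: furniture → 10% + 1% surcharge = 11% → £52.82
Side table £104.13: furniture → 10% → £10.41
Game controller £55.18: electronic goods → 6.25% → £3.45
AA batteries (8-pack) £12.34: other taxable items → 8% → £0.99
Mechanical keyboard £183.20: electronic goods → 6.25% → £11.45
Dish soap £7.60: other taxable items → 8% → £0.61
Picture frame (8x10) £7.98: other taxable items → 8% → £0.64
Coat rack £36.93: furniture → 10% → £3.69
Total tax = £52.82 + £10.41 + £3.45 + £0.99 + £11.45 + £0.61 + £0.64 + £3.69 = £84.06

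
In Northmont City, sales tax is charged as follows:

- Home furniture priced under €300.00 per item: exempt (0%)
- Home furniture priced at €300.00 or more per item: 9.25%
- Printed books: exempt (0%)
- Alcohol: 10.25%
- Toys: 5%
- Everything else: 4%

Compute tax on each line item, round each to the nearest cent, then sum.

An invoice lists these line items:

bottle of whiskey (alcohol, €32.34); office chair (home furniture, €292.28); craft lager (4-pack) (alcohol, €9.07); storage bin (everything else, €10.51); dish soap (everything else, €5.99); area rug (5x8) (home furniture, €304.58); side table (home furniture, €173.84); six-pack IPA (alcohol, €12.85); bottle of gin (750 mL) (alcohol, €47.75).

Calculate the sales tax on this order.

Bottle of whiskey €32.34: alcohol → 10.25% → €3.31
Office chair €292.28: home furniture, under €300.00 → 0% → €0.00
Craft lager (4-pack) €9.07: alcohol → 10.25% → €0.93
Storage bin €10.51: everything else → 4% → €0.42
Dish soap €5.99: everything else → 4% → €0.24
Area rug (5x8) €304.58: home furniture, €300.00 or more → 9.25% → €28.17
Side table €173.84: home furniture, under €300.00 → 0% → €0.00
Six-pack IPA €12.85: alcohol → 10.25% → €1.32
Bottle of gin (750 mL) €47.75: alcohol → 10.25% → €4.89
Total tax = €3.31 + €0.93 + €0.42 + €0.24 + €28.17 + €1.32 + €4.89 = €39.28

€39.28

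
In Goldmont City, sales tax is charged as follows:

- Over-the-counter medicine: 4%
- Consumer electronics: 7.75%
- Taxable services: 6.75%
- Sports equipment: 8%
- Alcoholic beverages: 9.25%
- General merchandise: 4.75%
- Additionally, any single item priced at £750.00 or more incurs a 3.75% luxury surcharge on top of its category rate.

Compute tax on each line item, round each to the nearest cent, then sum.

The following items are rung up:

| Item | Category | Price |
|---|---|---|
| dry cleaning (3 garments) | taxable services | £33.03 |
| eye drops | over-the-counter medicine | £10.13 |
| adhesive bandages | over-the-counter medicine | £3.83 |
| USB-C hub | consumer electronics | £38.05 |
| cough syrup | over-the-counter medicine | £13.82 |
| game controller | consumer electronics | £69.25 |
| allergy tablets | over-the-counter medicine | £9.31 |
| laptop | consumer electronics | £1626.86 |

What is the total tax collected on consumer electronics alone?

USB-C hub £38.05: consumer electronics → 7.75% → £2.95
Game controller £69.25: consumer electronics → 7.75% → £5.37
Laptop £1626.86: consumer electronics → 7.75% + 3.75% surcharge = 11.5% → £187.09
Tax on consumer electronics = £2.95 + £5.37 + £187.09 = £195.41

£195.41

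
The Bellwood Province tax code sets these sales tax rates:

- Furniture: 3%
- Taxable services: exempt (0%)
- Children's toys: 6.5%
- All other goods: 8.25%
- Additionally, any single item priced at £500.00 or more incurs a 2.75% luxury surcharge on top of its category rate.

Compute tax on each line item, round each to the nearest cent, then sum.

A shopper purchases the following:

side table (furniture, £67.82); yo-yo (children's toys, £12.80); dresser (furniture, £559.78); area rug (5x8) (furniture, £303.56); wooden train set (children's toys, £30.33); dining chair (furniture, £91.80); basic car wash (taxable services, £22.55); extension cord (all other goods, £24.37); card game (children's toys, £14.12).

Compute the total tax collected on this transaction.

£51.81

Side table £67.82: furniture → 3% → £2.03
Yo-yo £12.80: children's toys → 6.5% → £0.83
Dresser £559.78: furniture → 3% + 2.75% surcharge = 5.75% → £32.19
Area rug (5x8) £303.56: furniture → 3% → £9.11
Wooden train set £30.33: children's toys → 6.5% → £1.97
Dining chair £91.80: furniture → 3% → £2.75
Basic car wash £22.55: taxable services → 0% → £0.00
Extension cord £24.37: all other goods → 8.25% → £2.01
Card game £14.12: children's toys → 6.5% → £0.92
Total tax = £2.03 + £0.83 + £32.19 + £9.11 + £1.97 + £2.75 + £2.01 + £0.92 = £51.81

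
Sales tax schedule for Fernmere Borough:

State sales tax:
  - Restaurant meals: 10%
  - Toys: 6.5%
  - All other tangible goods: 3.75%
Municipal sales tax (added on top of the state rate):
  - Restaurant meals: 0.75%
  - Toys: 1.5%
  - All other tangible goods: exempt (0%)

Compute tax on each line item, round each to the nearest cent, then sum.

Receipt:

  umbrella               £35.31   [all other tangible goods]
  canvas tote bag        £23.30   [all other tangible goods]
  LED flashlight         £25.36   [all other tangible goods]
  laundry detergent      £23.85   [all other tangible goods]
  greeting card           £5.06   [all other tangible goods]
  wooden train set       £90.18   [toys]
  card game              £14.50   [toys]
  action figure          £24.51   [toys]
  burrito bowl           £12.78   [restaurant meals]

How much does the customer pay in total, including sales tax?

Umbrella £35.31: all other tangible goods → 3.75% + 0% municipal = 3.75% → £1.32
Canvas tote bag £23.30: all other tangible goods → 3.75% + 0% municipal = 3.75% → £0.87
LED flashlight £25.36: all other tangible goods → 3.75% + 0% municipal = 3.75% → £0.95
Laundry detergent £23.85: all other tangible goods → 3.75% + 0% municipal = 3.75% → £0.89
Greeting card £5.06: all other tangible goods → 3.75% + 0% municipal = 3.75% → £0.19
Wooden train set £90.18: toys → 6.5% + 1.5% municipal = 8% → £7.21
Card game £14.50: toys → 6.5% + 1.5% municipal = 8% → £1.16
Action figure £24.51: toys → 6.5% + 1.5% municipal = 8% → £1.96
Burrito bowl £12.78: restaurant meals → 10% + 0.75% municipal = 10.75% → £1.37
Subtotal = £254.85; tax = £15.92; total due = £270.77

£270.77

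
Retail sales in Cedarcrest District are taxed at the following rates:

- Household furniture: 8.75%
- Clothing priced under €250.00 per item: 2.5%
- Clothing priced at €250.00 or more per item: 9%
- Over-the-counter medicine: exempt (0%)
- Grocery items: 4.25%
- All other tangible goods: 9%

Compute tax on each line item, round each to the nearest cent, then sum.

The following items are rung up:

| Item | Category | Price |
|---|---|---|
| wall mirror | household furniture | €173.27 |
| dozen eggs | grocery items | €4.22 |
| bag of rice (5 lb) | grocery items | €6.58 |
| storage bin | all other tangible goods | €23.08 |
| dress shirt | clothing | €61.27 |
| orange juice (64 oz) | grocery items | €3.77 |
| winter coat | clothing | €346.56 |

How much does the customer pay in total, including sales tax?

€669.33

Wall mirror €173.27: household furniture → 8.75% → €15.16
Dozen eggs €4.22: grocery items → 4.25% → €0.18
Bag of rice (5 lb) €6.58: grocery items → 4.25% → €0.28
Storage bin €23.08: all other tangible goods → 9% → €2.08
Dress shirt €61.27: clothing, under €250.00 → 2.5% → €1.53
Orange juice (64 oz) €3.77: grocery items → 4.25% → €0.16
Winter coat €346.56: clothing, €250.00 or more → 9% → €31.19
Subtotal = €618.75; tax = €50.58; total due = €669.33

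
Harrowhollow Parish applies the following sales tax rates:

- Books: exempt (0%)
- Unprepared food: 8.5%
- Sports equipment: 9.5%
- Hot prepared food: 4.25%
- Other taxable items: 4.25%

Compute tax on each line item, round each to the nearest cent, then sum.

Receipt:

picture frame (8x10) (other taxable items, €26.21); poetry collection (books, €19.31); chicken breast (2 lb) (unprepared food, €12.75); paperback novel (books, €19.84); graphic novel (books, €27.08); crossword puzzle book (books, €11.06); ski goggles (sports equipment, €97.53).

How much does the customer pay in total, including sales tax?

Picture frame (8x10) €26.21: other taxable items → 4.25% → €1.11
Poetry collection €19.31: books → 0% → €0.00
Chicken breast (2 lb) €12.75: unprepared food → 8.5% → €1.08
Paperback novel €19.84: books → 0% → €0.00
Graphic novel €27.08: books → 0% → €0.00
Crossword puzzle book €11.06: books → 0% → €0.00
Ski goggles €97.53: sports equipment → 9.5% → €9.27
Subtotal = €213.78; tax = €11.46; total due = €225.24

€225.24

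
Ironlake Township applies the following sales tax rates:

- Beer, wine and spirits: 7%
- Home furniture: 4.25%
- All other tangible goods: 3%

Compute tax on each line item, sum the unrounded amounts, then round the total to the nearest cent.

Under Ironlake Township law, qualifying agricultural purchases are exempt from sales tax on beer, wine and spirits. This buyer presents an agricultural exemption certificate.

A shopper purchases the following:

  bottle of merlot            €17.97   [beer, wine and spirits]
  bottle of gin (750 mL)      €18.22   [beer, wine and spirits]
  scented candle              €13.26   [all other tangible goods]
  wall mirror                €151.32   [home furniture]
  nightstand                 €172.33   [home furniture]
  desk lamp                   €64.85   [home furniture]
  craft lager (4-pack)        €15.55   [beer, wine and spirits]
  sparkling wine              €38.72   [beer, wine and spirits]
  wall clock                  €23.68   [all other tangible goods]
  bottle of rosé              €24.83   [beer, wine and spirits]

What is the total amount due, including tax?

Bottle of merlot €17.97: beer, wine and spirits, buyer-exempt → 0% → €0.00
Bottle of gin (750 mL) €18.22: beer, wine and spirits, buyer-exempt → 0% → €0.00
Scented candle €13.26: all other tangible goods → 3% → €0.3978
Wall mirror €151.32: home furniture → 4.25% → €6.4311
Nightstand €172.33: home furniture → 4.25% → €7.324025
Desk lamp €64.85: home furniture → 4.25% → €2.756125
Craft lager (4-pack) €15.55: beer, wine and spirits, buyer-exempt → 0% → €0.00
Sparkling wine €38.72: beer, wine and spirits, buyer-exempt → 0% → €0.00
Wall clock €23.68: all other tangible goods → 3% → €0.7104
Bottle of rosé €24.83: beer, wine and spirits, buyer-exempt → 0% → €0.00
Subtotal = €540.73; unrounded tax = €17.61945 → €17.62; total due = €558.35

€558.35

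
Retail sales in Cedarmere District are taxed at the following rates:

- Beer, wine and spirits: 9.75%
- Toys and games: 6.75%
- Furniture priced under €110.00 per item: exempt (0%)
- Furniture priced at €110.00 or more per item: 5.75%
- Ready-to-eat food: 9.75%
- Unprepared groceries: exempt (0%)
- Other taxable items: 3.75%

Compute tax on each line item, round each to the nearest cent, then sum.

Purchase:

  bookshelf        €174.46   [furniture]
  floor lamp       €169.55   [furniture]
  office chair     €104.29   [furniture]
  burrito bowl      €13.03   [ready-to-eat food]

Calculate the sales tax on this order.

€21.05

Bookshelf €174.46: furniture, €110.00 or more → 5.75% → €10.03
Floor lamp €169.55: furniture, €110.00 or more → 5.75% → €9.75
Office chair €104.29: furniture, under €110.00 → 0% → €0.00
Burrito bowl €13.03: ready-to-eat food → 9.75% → €1.27
Total tax = €10.03 + €9.75 + €1.27 = €21.05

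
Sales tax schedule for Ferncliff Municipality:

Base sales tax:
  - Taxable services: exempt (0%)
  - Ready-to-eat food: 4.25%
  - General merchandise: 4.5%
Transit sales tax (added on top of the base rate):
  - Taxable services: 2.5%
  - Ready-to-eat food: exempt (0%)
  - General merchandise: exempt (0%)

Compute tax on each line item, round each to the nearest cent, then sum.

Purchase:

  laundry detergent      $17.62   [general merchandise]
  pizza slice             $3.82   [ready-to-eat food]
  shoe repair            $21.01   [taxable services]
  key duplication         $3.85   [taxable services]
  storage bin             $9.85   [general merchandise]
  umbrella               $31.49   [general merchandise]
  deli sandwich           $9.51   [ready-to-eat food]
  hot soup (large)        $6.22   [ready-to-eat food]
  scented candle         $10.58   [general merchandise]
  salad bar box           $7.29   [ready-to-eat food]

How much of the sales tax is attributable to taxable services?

Shoe repair $21.01: taxable services → 0% + 2.5% transit = 2.5% → $0.53
Key duplication $3.85: taxable services → 0% + 2.5% transit = 2.5% → $0.10
Tax on taxable services = $0.53 + $0.10 = $0.63

$0.63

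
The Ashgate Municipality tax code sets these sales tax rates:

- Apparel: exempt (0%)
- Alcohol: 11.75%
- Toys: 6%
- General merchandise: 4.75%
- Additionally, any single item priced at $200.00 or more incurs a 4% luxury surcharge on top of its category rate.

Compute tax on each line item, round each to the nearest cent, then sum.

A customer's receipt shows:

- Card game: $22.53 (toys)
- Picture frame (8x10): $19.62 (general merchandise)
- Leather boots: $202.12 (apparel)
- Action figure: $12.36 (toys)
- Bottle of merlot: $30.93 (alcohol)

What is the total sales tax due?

$14.73

Card game $22.53: toys → 6% → $1.35
Picture frame (8x10) $19.62: general merchandise → 4.75% → $0.93
Leather boots $202.12: apparel → 0% + 4% surcharge = 4% → $8.08
Action figure $12.36: toys → 6% → $0.74
Bottle of merlot $30.93: alcohol → 11.75% → $3.63
Total tax = $1.35 + $0.93 + $8.08 + $0.74 + $3.63 = $14.73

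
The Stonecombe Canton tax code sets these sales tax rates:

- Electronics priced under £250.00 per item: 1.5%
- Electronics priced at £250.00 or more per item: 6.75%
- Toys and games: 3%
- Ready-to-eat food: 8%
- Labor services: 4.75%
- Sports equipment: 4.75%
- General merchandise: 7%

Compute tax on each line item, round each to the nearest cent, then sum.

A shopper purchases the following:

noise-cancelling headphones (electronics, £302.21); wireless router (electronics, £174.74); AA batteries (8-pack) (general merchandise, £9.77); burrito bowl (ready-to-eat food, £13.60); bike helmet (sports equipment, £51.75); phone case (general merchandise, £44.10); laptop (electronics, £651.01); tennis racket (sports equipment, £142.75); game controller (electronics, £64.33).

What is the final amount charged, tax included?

£1536.28

Noise-cancelling headphones £302.21: electronics, £250.00 or more → 6.75% → £20.40
Wireless router £174.74: electronics, under £250.00 → 1.5% → £2.62
AA batteries (8-pack) £9.77: general merchandise → 7% → £0.68
Burrito bowl £13.60: ready-to-eat food → 8% → £1.09
Bike helmet £51.75: sports equipment → 4.75% → £2.46
Phone case £44.10: general merchandise → 7% → £3.09
Laptop £651.01: electronics, £250.00 or more → 6.75% → £43.94
Tennis racket £142.75: sports equipment → 4.75% → £6.78
Game controller £64.33: electronics, under £250.00 → 1.5% → £0.96
Subtotal = £1454.26; tax = £82.02; total due = £1536.28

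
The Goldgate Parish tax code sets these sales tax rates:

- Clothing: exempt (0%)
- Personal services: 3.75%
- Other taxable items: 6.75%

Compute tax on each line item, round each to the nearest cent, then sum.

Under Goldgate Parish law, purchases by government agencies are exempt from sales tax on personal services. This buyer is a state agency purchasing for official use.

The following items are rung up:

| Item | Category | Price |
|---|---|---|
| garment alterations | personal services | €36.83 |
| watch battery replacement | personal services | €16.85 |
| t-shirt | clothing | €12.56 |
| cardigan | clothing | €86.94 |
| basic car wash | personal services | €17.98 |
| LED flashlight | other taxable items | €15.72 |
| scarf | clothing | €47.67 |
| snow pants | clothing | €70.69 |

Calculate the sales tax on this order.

€1.06

Garment alterations €36.83: personal services, buyer-exempt → 0% → €0.00
Watch battery replacement €16.85: personal services, buyer-exempt → 0% → €0.00
T-shirt €12.56: clothing → 0% → €0.00
Cardigan €86.94: clothing → 0% → €0.00
Basic car wash €17.98: personal services, buyer-exempt → 0% → €0.00
LED flashlight €15.72: other taxable items → 6.75% → €1.06
Scarf €47.67: clothing → 0% → €0.00
Snow pants €70.69: clothing → 0% → €0.00
Total tax = €1.06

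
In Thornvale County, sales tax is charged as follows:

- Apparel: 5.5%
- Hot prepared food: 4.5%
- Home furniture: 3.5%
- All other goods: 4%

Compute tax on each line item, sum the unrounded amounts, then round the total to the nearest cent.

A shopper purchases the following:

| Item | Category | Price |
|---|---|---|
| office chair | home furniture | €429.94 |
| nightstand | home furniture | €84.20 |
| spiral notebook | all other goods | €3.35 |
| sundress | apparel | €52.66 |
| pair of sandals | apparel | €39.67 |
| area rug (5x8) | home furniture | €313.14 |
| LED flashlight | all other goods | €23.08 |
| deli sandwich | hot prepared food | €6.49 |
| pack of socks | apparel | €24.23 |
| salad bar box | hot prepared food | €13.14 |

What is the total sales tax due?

Office chair €429.94: home furniture → 3.5% → €15.0479
Nightstand €84.20: home furniture → 3.5% → €2.947
Spiral notebook €3.35: all other goods → 4% → €0.134
Sundress €52.66: apparel → 5.5% → €2.8963
Pair of sandals €39.67: apparel → 5.5% → €2.18185
Area rug (5x8) €313.14: home furniture → 3.5% → €10.9599
LED flashlight €23.08: all other goods → 4% → €0.9232
Deli sandwich €6.49: hot prepared food → 4.5% → €0.29205
Pack of socks €24.23: apparel → 5.5% → €1.33265
Salad bar box €13.14: hot prepared food → 4.5% → €0.5913
Unrounded tax sum = €37.30615 → €37.31

€37.31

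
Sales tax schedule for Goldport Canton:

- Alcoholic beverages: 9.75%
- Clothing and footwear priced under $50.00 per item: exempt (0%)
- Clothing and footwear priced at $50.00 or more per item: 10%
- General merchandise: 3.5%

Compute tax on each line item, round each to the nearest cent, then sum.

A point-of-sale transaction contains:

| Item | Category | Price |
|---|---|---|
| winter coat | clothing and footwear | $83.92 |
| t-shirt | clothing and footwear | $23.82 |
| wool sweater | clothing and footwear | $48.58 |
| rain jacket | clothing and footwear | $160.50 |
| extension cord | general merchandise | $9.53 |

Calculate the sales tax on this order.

$24.77

Winter coat $83.92: clothing and footwear, $50.00 or more → 10% → $8.39
T-shirt $23.82: clothing and footwear, under $50.00 → 0% → $0.00
Wool sweater $48.58: clothing and footwear, under $50.00 → 0% → $0.00
Rain jacket $160.50: clothing and footwear, $50.00 or more → 10% → $16.05
Extension cord $9.53: general merchandise → 3.5% → $0.33
Total tax = $8.39 + $16.05 + $0.33 = $24.77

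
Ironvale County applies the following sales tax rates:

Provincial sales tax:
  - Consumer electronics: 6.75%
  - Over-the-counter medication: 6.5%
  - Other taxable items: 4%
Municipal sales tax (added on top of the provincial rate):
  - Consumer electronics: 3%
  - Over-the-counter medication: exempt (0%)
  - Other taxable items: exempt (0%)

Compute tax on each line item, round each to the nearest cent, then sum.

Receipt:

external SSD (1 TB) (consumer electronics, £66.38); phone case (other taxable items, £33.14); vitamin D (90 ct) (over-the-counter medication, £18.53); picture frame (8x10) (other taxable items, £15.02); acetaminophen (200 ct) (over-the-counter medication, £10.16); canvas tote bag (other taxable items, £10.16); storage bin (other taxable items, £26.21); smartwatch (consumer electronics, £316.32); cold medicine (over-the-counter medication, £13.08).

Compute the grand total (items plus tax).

External SSD (1 TB) £66.38: consumer electronics → 6.75% + 3% municipal = 9.75% → £6.47
Phone case £33.14: other taxable items → 4% + 0% municipal = 4% → £1.33
Vitamin D (90 ct) £18.53: over-the-counter medication → 6.5% + 0% municipal = 6.5% → £1.20
Picture frame (8x10) £15.02: other taxable items → 4% + 0% municipal = 4% → £0.60
Acetaminophen (200 ct) £10.16: over-the-counter medication → 6.5% + 0% municipal = 6.5% → £0.66
Canvas tote bag £10.16: other taxable items → 4% + 0% municipal = 4% → £0.41
Storage bin £26.21: other taxable items → 4% + 0% municipal = 4% → £1.05
Smartwatch £316.32: consumer electronics → 6.75% + 3% municipal = 9.75% → £30.84
Cold medicine £13.08: over-the-counter medication → 6.5% + 0% municipal = 6.5% → £0.85
Subtotal = £509.00; tax = £43.41; total due = £552.41

£552.41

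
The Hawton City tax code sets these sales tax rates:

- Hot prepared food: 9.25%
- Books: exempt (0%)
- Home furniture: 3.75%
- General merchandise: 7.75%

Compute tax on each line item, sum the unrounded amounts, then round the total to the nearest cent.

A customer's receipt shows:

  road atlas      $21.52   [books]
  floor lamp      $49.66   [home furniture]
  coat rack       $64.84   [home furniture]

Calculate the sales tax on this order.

$4.29

Road atlas $21.52: books → 0% → $0.00
Floor lamp $49.66: home furniture → 3.75% → $1.86225
Coat rack $64.84: home furniture → 3.75% → $2.4315
Unrounded tax sum = $4.29375 → $4.29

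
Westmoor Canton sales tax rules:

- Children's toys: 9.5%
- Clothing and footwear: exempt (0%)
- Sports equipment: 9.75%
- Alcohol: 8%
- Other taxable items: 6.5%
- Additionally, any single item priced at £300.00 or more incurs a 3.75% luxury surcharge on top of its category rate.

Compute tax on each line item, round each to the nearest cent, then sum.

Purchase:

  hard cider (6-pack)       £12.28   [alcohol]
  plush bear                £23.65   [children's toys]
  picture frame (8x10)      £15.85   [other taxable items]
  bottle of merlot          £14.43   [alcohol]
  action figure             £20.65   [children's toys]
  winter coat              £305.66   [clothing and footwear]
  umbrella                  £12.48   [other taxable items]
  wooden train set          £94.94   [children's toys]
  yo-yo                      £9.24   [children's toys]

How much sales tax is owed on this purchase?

Hard cider (6-pack) £12.28: alcohol → 8% → £0.98
Plush bear £23.65: children's toys → 9.5% → £2.25
Picture frame (8x10) £15.85: other taxable items → 6.5% → £1.03
Bottle of merlot £14.43: alcohol → 8% → £1.15
Action figure £20.65: children's toys → 9.5% → £1.96
Winter coat £305.66: clothing and footwear → 0% + 3.75% surcharge = 3.75% → £11.46
Umbrella £12.48: other taxable items → 6.5% → £0.81
Wooden train set £94.94: children's toys → 9.5% → £9.02
Yo-yo £9.24: children's toys → 9.5% → £0.88
Total tax = £0.98 + £2.25 + £1.03 + £1.15 + £1.96 + £11.46 + £0.81 + £9.02 + £0.88 = £29.54

£29.54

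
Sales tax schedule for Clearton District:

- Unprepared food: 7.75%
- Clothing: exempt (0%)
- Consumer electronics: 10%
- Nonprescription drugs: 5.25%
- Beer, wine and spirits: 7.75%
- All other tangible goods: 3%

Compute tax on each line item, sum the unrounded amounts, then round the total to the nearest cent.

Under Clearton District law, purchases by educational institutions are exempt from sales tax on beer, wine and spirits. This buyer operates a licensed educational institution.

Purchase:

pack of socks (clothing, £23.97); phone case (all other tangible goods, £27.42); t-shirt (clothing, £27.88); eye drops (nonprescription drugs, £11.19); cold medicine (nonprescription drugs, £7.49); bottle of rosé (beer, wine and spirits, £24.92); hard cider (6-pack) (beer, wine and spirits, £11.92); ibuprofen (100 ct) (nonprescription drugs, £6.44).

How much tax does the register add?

Pack of socks £23.97: clothing → 0% → £0.00
Phone case £27.42: all other tangible goods → 3% → £0.8226
T-shirt £27.88: clothing → 0% → £0.00
Eye drops £11.19: nonprescription drugs → 5.25% → £0.587475
Cold medicine £7.49: nonprescription drugs → 5.25% → £0.393225
Bottle of rosé £24.92: beer, wine and spirits, buyer-exempt → 0% → £0.00
Hard cider (6-pack) £11.92: beer, wine and spirits, buyer-exempt → 0% → £0.00
Ibuprofen (100 ct) £6.44: nonprescription drugs → 5.25% → £0.3381
Unrounded tax sum = £2.1414 → £2.14

£2.14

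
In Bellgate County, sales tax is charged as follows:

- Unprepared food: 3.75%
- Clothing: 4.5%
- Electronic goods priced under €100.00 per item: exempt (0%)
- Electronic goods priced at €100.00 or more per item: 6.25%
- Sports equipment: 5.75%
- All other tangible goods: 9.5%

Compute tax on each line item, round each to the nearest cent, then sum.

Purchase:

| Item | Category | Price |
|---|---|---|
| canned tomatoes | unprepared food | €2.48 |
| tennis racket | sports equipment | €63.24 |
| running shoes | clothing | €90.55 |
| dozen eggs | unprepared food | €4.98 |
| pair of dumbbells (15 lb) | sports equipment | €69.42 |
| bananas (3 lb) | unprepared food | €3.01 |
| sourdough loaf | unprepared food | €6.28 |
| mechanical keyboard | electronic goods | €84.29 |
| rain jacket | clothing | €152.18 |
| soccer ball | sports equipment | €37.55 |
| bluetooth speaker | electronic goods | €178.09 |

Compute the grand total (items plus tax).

€724.54

Canned tomatoes €2.48: unprepared food → 3.75% → €0.09
Tennis racket €63.24: sports equipment → 5.75% → €3.64
Running shoes €90.55: clothing → 4.5% → €4.07
Dozen eggs €4.98: unprepared food → 3.75% → €0.19
Pair of dumbbells (15 lb) €69.42: sports equipment → 5.75% → €3.99
Bananas (3 lb) €3.01: unprepared food → 3.75% → €0.11
Sourdough loaf €6.28: unprepared food → 3.75% → €0.24
Mechanical keyboard €84.29: electronic goods, under €100.00 → 0% → €0.00
Rain jacket €152.18: clothing → 4.5% → €6.85
Soccer ball €37.55: sports equipment → 5.75% → €2.16
Bluetooth speaker €178.09: electronic goods, €100.00 or more → 6.25% → €11.13
Subtotal = €692.07; tax = €32.47; total due = €724.54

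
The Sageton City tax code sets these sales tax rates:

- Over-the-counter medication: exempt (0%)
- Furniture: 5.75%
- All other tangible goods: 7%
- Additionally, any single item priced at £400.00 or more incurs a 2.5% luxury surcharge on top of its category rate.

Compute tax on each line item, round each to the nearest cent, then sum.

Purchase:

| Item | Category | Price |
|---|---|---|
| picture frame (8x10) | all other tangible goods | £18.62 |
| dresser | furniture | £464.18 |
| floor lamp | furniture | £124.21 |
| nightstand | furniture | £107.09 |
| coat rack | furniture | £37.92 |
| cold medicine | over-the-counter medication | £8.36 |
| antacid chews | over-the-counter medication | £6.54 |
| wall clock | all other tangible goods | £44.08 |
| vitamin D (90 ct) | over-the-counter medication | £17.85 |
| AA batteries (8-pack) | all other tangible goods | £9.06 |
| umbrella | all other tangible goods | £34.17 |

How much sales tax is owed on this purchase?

£61.18

Picture frame (8x10) £18.62: all other tangible goods → 7% → £1.30
Dresser £464.18: furniture → 5.75% + 2.5% surcharge = 8.25% → £38.29
Floor lamp £124.21: furniture → 5.75% → £7.14
Nightstand £107.09: furniture → 5.75% → £6.16
Coat rack £37.92: furniture → 5.75% → £2.18
Cold medicine £8.36: over-the-counter medication → 0% → £0.00
Antacid chews £6.54: over-the-counter medication → 0% → £0.00
Wall clock £44.08: all other tangible goods → 7% → £3.09
Vitamin D (90 ct) £17.85: over-the-counter medication → 0% → £0.00
AA batteries (8-pack) £9.06: all other tangible goods → 7% → £0.63
Umbrella £34.17: all other tangible goods → 7% → £2.39
Total tax = £1.30 + £38.29 + £7.14 + £6.16 + £2.18 + £3.09 + £0.63 + £2.39 = £61.18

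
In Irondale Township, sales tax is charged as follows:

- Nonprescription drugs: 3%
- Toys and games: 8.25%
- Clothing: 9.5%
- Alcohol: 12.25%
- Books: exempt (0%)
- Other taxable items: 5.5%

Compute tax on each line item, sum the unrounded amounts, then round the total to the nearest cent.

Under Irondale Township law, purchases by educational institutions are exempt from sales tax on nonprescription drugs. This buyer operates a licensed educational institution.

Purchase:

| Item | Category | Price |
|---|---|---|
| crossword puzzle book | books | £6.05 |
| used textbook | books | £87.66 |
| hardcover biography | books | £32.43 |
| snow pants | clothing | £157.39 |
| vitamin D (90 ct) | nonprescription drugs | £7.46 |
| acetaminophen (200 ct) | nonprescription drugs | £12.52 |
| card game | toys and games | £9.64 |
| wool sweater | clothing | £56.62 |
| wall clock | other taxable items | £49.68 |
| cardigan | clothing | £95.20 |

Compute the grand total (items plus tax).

Crossword puzzle book £6.05: books → 0% → £0.00
Used textbook £87.66: books → 0% → £0.00
Hardcover biography £32.43: books → 0% → £0.00
Snow pants £157.39: clothing → 9.5% → £14.95205
Vitamin D (90 ct) £7.46: nonprescription drugs, buyer-exempt → 0% → £0.00
Acetaminophen (200 ct) £12.52: nonprescription drugs, buyer-exempt → 0% → £0.00
Card game £9.64: toys and games → 8.25% → £0.7953
Wool sweater £56.62: clothing → 9.5% → £5.3789
Wall clock £49.68: other taxable items → 5.5% → £2.7324
Cardigan £95.20: clothing → 9.5% → £9.044
Subtotal = £514.65; unrounded tax = £32.90265 → £32.90; total due = £547.55

£547.55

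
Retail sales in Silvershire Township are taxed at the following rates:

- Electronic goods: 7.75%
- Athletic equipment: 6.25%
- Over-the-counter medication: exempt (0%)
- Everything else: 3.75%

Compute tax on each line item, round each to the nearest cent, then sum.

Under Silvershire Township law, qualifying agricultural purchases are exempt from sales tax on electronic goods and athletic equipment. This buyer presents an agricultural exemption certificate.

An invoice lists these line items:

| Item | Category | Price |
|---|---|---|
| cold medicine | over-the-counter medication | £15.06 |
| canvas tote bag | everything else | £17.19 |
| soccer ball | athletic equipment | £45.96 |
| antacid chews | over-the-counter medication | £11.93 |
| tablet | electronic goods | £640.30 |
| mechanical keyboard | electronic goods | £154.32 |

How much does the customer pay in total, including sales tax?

Cold medicine £15.06: over-the-counter medication → 0% → £0.00
Canvas tote bag £17.19: everything else → 3.75% → £0.64
Soccer ball £45.96: athletic equipment, buyer-exempt → 0% → £0.00
Antacid chews £11.93: over-the-counter medication → 0% → £0.00
Tablet £640.30: electronic goods, buyer-exempt → 0% → £0.00
Mechanical keyboard £154.32: electronic goods, buyer-exempt → 0% → £0.00
Subtotal = £884.76; tax = £0.64; total due = £885.40

£885.40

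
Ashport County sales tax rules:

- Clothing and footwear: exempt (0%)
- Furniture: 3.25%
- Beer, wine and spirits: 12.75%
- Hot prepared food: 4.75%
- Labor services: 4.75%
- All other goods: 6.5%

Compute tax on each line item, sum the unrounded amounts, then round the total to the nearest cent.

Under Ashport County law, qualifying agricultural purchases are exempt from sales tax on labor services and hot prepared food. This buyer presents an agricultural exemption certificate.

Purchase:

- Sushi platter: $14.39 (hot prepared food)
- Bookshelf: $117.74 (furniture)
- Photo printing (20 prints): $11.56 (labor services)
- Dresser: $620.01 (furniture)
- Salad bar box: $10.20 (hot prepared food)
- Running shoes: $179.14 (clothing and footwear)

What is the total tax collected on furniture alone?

Bookshelf $117.74: furniture → 3.25% → $3.82655
Dresser $620.01: furniture → 3.25% → $20.150325
Tax on furniture: unrounded sum = $23.976875 → $23.98

$23.98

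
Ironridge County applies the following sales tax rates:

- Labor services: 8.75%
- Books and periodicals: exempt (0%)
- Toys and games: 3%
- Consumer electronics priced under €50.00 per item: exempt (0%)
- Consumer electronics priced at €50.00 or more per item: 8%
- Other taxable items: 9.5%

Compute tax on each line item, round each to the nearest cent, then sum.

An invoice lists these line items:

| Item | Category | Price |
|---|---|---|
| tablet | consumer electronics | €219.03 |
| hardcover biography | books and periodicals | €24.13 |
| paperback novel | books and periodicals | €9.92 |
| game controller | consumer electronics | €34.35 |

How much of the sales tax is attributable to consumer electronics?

Tablet €219.03: consumer electronics, €50.00 or more → 8% → €17.52
Game controller €34.35: consumer electronics, under €50.00 → 0% → €0.00
Tax on consumer electronics = €17.52 + €0.00 = €17.52

€17.52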